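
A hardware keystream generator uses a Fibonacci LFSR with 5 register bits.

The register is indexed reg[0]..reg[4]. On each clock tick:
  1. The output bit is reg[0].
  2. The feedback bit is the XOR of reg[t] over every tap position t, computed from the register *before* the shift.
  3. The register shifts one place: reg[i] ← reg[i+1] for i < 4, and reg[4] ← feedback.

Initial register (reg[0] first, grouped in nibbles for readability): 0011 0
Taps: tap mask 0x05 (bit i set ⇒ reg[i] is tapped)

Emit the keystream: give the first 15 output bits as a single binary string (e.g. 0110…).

001101110101000

step | reg (before) | out | fb
   0 | 00110 | 0 | 1
   1 | 01101 | 0 | 1
   2 | 11011 | 1 | 1
   3 | 10111 | 1 | 0
   4 | 01110 | 0 | 1
   5 | 11101 | 1 | 0
   6 | 11010 | 1 | 1
   7 | 10101 | 1 | 0
   8 | 01010 | 0 | 0
   9 | 10100 | 1 | 0
  10 | 01000 | 0 | 0
  11 | 10000 | 1 | 1
  12 | 00001 | 0 | 0
  13 | 00010 | 0 | 0
  14 | 00100 | 0 | 1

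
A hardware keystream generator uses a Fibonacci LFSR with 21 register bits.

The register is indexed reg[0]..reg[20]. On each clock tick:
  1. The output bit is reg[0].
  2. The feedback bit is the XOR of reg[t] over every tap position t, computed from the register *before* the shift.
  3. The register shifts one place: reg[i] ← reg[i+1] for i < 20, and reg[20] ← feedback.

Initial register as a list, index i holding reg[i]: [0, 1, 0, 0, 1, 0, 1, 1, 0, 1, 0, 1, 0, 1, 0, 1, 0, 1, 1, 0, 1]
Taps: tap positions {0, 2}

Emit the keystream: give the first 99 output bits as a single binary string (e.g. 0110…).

step | reg (before) | out | fb
   0 | 010010110101010101101 | 0 | 0
   1 | 100101101010101011010 | 1 | 1
   2 | 001011010101010110101 | 0 | 1
   3 | 010110101010101101011 | 0 | 0
   4 | 101101010101011010110 | 1 | 0
   5 | 011010101010110101100 | 0 | 1
   6 | 110101010101101011001 | 1 | 1
   7 | 101010101011010110011 | 1 | 0
   8 | 010101010110101100110 | 0 | 0
   9 | 101010101101011001100 | 1 | 0
  10 | 010101011010110011000 | 0 | 0
  11 | 101010110101100110000 | 1 | 0
  12 | 010101101011001100000 | 0 | 0
  13 | 101011010110011000000 | 1 | 0
  14 | 010110101100110000000 | 0 | 0
  15 | 101101011001100000000 | 1 | 0
  16 | 011010110011000000000 | 0 | 1
  17 | 110101100110000000001 | 1 | 1
  18 | 101011001100000000011 | 1 | 0
  19 | 010110011000000000110 | 0 | 0
  20 | 101100110000000001100 | 1 | 0
  21 | 011001100000000011000 | 0 | 1
  22 | 110011000000000110001 | 1 | 1
  23 | 100110000000001100011 | 1 | 1
  24 | 001100000000011000111 | 0 | 1
  25 | 011000000000110001111 | 0 | 1
  26 | 110000000001100011111 | 1 | 1
  27 | 100000000011000111111 | 1 | 1
  28 | 000000000110001111111 | 0 | 0
  29 | 000000001100011111110 | 0 | 0
  30 | 000000011000111111100 | 0 | 0
  31 | 000000110001111111000 | 0 | 0
  32 | 000001100011111110000 | 0 | 0
  33 | 000011000111111100000 | 0 | 0
  34 | 000110001111111000000 | 0 | 0
  35 | 001100011111110000000 | 0 | 1
  36 | 011000111111100000001 | 0 | 1
  37 | 110001111111000000011 | 1 | 1
  38 | 100011111110000000111 | 1 | 1
  39 | 000111111100000001111 | 0 | 0
  40 | 001111111000000011110 | 0 | 1
  41 | 011111110000000111101 | 0 | 1
  42 | 111111100000001111011 | 1 | 0
  43 | 111111000000011110110 | 1 | 0
  44 | 111110000000111101100 | 1 | 0
  45 | 111100000001111011000 | 1 | 0
  46 | 111000000011110110000 | 1 | 0
  47 | 110000000111101100000 | 1 | 1
  48 | 100000001111011000001 | 1 | 1
  49 | 000000011110110000011 | 0 | 0
  50 | 000000111101100000110 | 0 | 0
  51 | 000001111011000001100 | 0 | 0
  52 | 000011110110000011000 | 0 | 0
  53 | 000111101100000110000 | 0 | 0
  54 | 001111011000001100000 | 0 | 1
  55 | 011110110000011000001 | 0 | 1
  56 | 111101100000110000011 | 1 | 0
  57 | 111011000001100000110 | 1 | 0
  58 | 110110000011000001100 | 1 | 1
  59 | 101100000110000011001 | 1 | 0
  60 | 011000001100000110010 | 0 | 1
  61 | 110000011000001100101 | 1 | 1
  62 | 100000110000011001011 | 1 | 1
  63 | 000001100000110010111 | 0 | 0
  64 | 000011000001100101110 | 0 | 0
  65 | 000110000011001011100 | 0 | 0
  66 | 001100000110010111000 | 0 | 1
  67 | 011000001100101110001 | 0 | 1
  68 | 110000011001011100011 | 1 | 1
  69 | 100000110010111000111 | 1 | 1
  70 | 000001100101110001111 | 0 | 0
  71 | 000011001011100011110 | 0 | 0
  72 | 000110010111000111100 | 0 | 0
  73 | 001100101110001111000 | 0 | 1
  74 | 011001011100011110001 | 0 | 1
  75 | 110010111000111100011 | 1 | 1
  76 | 100101110001111000111 | 1 | 1
  77 | 001011100011110001111 | 0 | 1
  78 | 010111000111100011111 | 0 | 0
  79 | 101110001111000111110 | 1 | 0
  80 | 011100011110001111100 | 0 | 1
  81 | 111000111100011111001 | 1 | 0
  82 | 110001111000111110010 | 1 | 1
  83 | 100011110001111100101 | 1 | 1
  84 | 000111100011111001011 | 0 | 0
  85 | 001111000111110010110 | 0 | 1
  86 | 011110001111100101101 | 0 | 1
  87 | 111100011111001011011 | 1 | 0
  88 | 111000111110010110110 | 1 | 0
  89 | 110001111100101101100 | 1 | 1
  90 | 100011111001011011001 | 1 | 1
  91 | 000111110010110110011 | 0 | 0
  92 | 001111100101101100110 | 0 | 1
  93 | 011111001011011001101 | 0 | 1
  94 | 111110010110110011011 | 1 | 0
  95 | 111100101101100110110 | 1 | 0
  96 | 111001011011001101100 | 1 | 0
  97 | 110010110110011011000 | 1 | 1
  98 | 100101101100110110001 | 1 | 1

010010110101010101101011001100000000011000111111100000001111011000001100000110010111000111100011111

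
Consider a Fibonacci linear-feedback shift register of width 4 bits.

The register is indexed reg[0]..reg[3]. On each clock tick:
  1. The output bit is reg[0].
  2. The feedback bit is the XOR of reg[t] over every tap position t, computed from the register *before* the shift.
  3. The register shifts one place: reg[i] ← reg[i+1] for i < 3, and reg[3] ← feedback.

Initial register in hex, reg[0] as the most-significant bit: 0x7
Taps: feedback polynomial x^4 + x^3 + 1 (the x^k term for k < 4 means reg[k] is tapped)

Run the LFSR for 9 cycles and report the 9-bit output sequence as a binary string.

011110101

tick  register→output (feedback)
  0  0111→0 (1)
  1  1111→1 (0)
  2  1110→1 (1)
  3  1101→1 (0)
  4  1010→1 (1)
  5  0101→0 (1)
  6  1011→1 (0)
  7  0110→0 (0)
  8  1100→1 (1)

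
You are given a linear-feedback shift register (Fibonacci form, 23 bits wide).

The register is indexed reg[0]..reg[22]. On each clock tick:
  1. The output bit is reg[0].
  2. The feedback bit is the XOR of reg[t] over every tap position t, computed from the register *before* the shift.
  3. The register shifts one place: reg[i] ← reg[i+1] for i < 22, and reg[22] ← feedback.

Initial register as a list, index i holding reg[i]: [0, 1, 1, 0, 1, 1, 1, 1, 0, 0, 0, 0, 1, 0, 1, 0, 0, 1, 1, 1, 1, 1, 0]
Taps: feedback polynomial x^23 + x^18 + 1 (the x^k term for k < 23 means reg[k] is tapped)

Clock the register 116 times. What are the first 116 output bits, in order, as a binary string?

step | reg (before) | out | fb
   0 | 01101111000010100111110 | 0 | 1
   1 | 11011110000101001111101 | 1 | 0
   2 | 10111100001010011111010 | 1 | 0
   3 | 01111000010100111110100 | 0 | 1
   4 | 11110000101001111101001 | 1 | 1
   5 | 11100001010011111010011 | 1 | 0
   6 | 11000010100111110100110 | 1 | 1
   7 | 10000101001111101001101 | 1 | 1
   8 | 00001010011111010011011 | 0 | 1
   9 | 00010100111110100110111 | 0 | 1
  10 | 00101001111101001101111 | 0 | 0
  11 | 01010011111010011011110 | 0 | 1
  12 | 10100111110100110111101 | 1 | 0
  13 | 01001111101001101111010 | 0 | 1
  14 | 10011111010011011110101 | 1 | 0
  15 | 00111110100110111101010 | 0 | 0
  16 | 01111101001101111010100 | 0 | 1
  17 | 11111010011011110101001 | 1 | 1
  18 | 11110100110111101010011 | 1 | 0
  19 | 11101001101111010100110 | 1 | 1
  20 | 11010011011110101001101 | 1 | 1
  21 | 10100110111101010011011 | 1 | 0
  22 | 01001101111010100110110 | 0 | 1
  23 | 10011011110101001101101 | 1 | 1
  24 | 00110111101010011011011 | 0 | 1
  25 | 01101111010100110110111 | 0 | 1
  26 | 11011110101001101101111 | 1 | 1
  27 | 10111101010011011011111 | 1 | 0
  28 | 01111010100110110111110 | 0 | 1
  29 | 11110101001101101111101 | 1 | 0
  30 | 11101010011011011111010 | 1 | 0
  31 | 11010100110110111110100 | 1 | 0
  32 | 10101001101101111101000 | 1 | 1
  33 | 01010011011011111010001 | 0 | 1
  34 | 10100110110111110100011 | 1 | 1
  35 | 01001101101111101000111 | 0 | 0
  36 | 10011011011111010001110 | 1 | 1
  37 | 00110110111110100011101 | 0 | 1
  38 | 01101101111101000111011 | 0 | 1
  39 | 11011011111010001110111 | 1 | 0
  40 | 10110111110100011101110 | 1 | 1
  41 | 01101111101000111011101 | 0 | 1
  42 | 11011111010001110111011 | 1 | 0
  43 | 10111110100011101110110 | 1 | 0
  44 | 01111101000111011101100 | 0 | 0
  45 | 11111010001110111011000 | 1 | 0
  46 | 11110100011101110110000 | 1 | 0
  47 | 11101000111011101100000 | 1 | 1
  48 | 11010001110111011000001 | 1 | 1
  49 | 10100011101110110000011 | 1 | 1
  50 | 01000111011101100000111 | 0 | 0
  51 | 10001110111011000001110 | 1 | 1
  52 | 00011101110110000011101 | 0 | 1
  53 | 00111011101100000111011 | 0 | 1
  54 | 01110111011000001110111 | 0 | 1
  55 | 11101110110000011101111 | 1 | 1
  56 | 11011101100000111011111 | 1 | 0
  57 | 10111011000001110111110 | 1 | 0
  58 | 01110110000011101111100 | 0 | 1
  59 | 11101100000111011111001 | 1 | 0
  60 | 11011000001110111110010 | 1 | 0
  61 | 10110000011101111100100 | 1 | 1
  62 | 01100000111011111001001 | 0 | 0
  63 | 11000001110111110010010 | 1 | 0
  64 | 10000011101111100100100 | 1 | 1
  65 | 00000111011111001001001 | 0 | 0
  66 | 00001110111110010010010 | 0 | 1
  67 | 00011101111100100100101 | 0 | 0
  68 | 00111011111001001001010 | 0 | 0
  69 | 01110111110010010010100 | 0 | 1
  70 | 11101111100100100101001 | 1 | 1
  71 | 11011111001001001010011 | 1 | 0
  72 | 10111110010010010100110 | 1 | 1
  73 | 01111100100100101001101 | 0 | 0
  74 | 11111001001001010011010 | 1 | 0
  75 | 11110010010010100110100 | 1 | 0
  76 | 11100100100101001101000 | 1 | 1
  77 | 11001001001010011010001 | 1 | 0
  78 | 10010010010100110100010 | 1 | 1
  79 | 00100100101001101000101 | 0 | 0
  80 | 01001001010011010001010 | 0 | 0
  81 | 10010010100110100010100 | 1 | 0
  82 | 00100101001101000101000 | 0 | 0
  83 | 01001010011010001010000 | 0 | 1
  84 | 10010100110100010100001 | 1 | 1
  85 | 00101001101000101000011 | 0 | 0
  86 | 01010011010001010000110 | 0 | 0
  87 | 10100110100010100001100 | 1 | 1
  88 | 01001101000101000011001 | 0 | 1
  89 | 10011010001010000110011 | 1 | 0
  90 | 00110100010100001100110 | 0 | 0
  91 | 01101000101000011001100 | 0 | 0
  92 | 11010001010000110011000 | 1 | 0
  93 | 10100010100001100110000 | 1 | 0
  94 | 01000101000011001100000 | 0 | 0
  95 | 10001010000110011000000 | 1 | 1
  96 | 00010100001100110000001 | 0 | 0
  97 | 00101000011001100000010 | 0 | 0
  98 | 01010000110011000000100 | 0 | 0
  99 | 10100001100110000001000 | 1 | 1
 100 | 01000011001100000010001 | 0 | 1
 101 | 10000110011000000100011 | 1 | 1
 102 | 00001100110000001000111 | 0 | 0
 103 | 00011001100000010001110 | 0 | 0
 104 | 00110011000000100011100 | 0 | 1
 105 | 01100110000001000111001 | 0 | 1
 106 | 11001100000010001110011 | 1 | 0
 107 | 10011000000100011100110 | 1 | 1
 108 | 00110000001000111001101 | 0 | 0
 109 | 01100000010001110011010 | 0 | 1
 110 | 11000000100011100110101 | 1 | 0
 111 | 10000001000111001101010 | 1 | 1
 112 | 00000010001110011010101 | 0 | 1
 113 | 00000100011100110101011 | 0 | 0
 114 | 00001000111001101010110 | 0 | 1
 115 | 00010001110011010101101 | 0 | 0

01101111000010100111110100110111101010011011011111010001110111011000001110111110010010010100110100010100001100110000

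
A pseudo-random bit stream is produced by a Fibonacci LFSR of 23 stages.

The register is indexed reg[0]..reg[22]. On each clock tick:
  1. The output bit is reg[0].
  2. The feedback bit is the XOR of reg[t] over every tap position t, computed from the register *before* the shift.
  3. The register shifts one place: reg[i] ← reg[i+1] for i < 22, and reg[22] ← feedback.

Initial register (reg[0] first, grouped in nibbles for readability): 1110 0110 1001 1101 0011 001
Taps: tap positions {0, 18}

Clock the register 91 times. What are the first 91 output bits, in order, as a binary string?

1110011010011101001100100101111111000100010001101000101111010110001111001111000000101101000

tick  register→output (feedback)
  0  11100110100111010011001→1 (0)
  1  11001101001110100110010→1 (0)
  2  10011010011101001100100→1 (1)
  3  00110100111010011001001→0 (0)
  4  01101001110100110010010→0 (1)
  5  11010011101001100100101→1 (1)
  6  10100111010011001001011→1 (1)
  7  01001110100110010010111→0 (1)
  8  10011101001100100101111→1 (1)
  9  00111010011001001011111→0 (1)
 10  01110100110010010111111→0 (1)
 11  11101001100100101111111→1 (0)
 12  11010011001001011111110→1 (0)
 13  10100110010010111111100→1 (0)
 14  01001100100101111111000→0 (1)
 15  10011001001011111110001→1 (0)
 16  00110010010111111100010→0 (0)
 17  01100100101111111000100→0 (0)
 18  11001001011111110001000→1 (1)
 19  10010010111111100010001→1 (0)
 20  00100101111111000100010→0 (0)
 21  01001011111110001000100→0 (0)
 22  10010111111100010001000→1 (1)
 23  00101111111000100010001→0 (1)
 24  01011111110001000100011→0 (0)
 25  10111111100010001000110→1 (1)
 26  01111111000100010001101→0 (0)
 27  11111110001000100011010→1 (0)
 28  11111100010001000110100→1 (0)
 29  11111000100010001101000→1 (1)
 30  11110001000100011010001→1 (0)
 31  11100010001000110100010→1 (1)
 32  11000100010001101000101→1 (1)
 33  10001000100011010001011→1 (1)
 34  00010001000110100010111→0 (1)
 35  00100010001101000101111→0 (0)
 36  01000100011010001011110→0 (1)
 37  10001000110100010111101→1 (0)
 38  00010001101000101111010→0 (1)
 39  00100011010001011110101→0 (1)
 40  01000110100010111101011→0 (0)
 41  10001101000101111010110→1 (0)
 42  00011010001011110101100→0 (0)
 43  00110100010111101011000→0 (1)
 44  01101000101111010110001→0 (1)
 45  11010001011110101100011→1 (1)
 46  10100010111101011000111→1 (1)
 47  01000101111010110001111→0 (0)
 48  10001011110101100011110→1 (0)
 49  00010111101011000111100→0 (1)
 50  00101111010110001111001→0 (1)
 51  01011110101100011110011→0 (1)
 52  10111101011000111100111→1 (1)
 53  01111010110001111001111→0 (0)
 54  11110101100011110011110→1 (0)
 55  11101011000111100111100→1 (0)
 56  11010110001111001111000→1 (0)
 57  10101100011110011110000→1 (0)
 58  01011000111100111100000→0 (0)
 59  10110001111001111000000→1 (1)
 60  01100011110011110000001→0 (0)
 61  11000111100111100000010→1 (1)
 62  10001111001111000000101→1 (1)
 63  00011110011110000001011→0 (0)
 64  00111100111100000010110→0 (1)
 65  01111001111000000101101→0 (0)
 66  11110011110000001011010→1 (0)
 67  11100111100000010110100→1 (0)
 68  11001111000000101101000→1 (1)
 69  10011110000001011010001→1 (0)
 70  00111100000010110100010→0 (0)
 71  01111000000101101000100→0 (0)
 72  11110000001011010001000→1 (1)
 73  11100000010110100010001→1 (0)
 74  11000000101101000100010→1 (1)
 75  10000001011010001000101→1 (1)
 76  00000010110100010001011→0 (0)
 77  00000101101000100010110→0 (1)
 78  00001011010001000101101→0 (0)
 79  00010110100010001011010→0 (1)
 80  00101101000100010110101→0 (1)
 81  01011010001000101101011→0 (0)
 82  10110100010001011010110→1 (0)
 83  01101000100010110101100→0 (0)
 84  11010001000101101011000→1 (0)
 85  10100010001011010110000→1 (0)
 86  01000100010110101100000→0 (0)
 87  10001000101101011000000→1 (1)
 88  00010001011010110000001→0 (0)
 89  00100010110101100000010→0 (0)
 90  01000101101011000000100→0 (0)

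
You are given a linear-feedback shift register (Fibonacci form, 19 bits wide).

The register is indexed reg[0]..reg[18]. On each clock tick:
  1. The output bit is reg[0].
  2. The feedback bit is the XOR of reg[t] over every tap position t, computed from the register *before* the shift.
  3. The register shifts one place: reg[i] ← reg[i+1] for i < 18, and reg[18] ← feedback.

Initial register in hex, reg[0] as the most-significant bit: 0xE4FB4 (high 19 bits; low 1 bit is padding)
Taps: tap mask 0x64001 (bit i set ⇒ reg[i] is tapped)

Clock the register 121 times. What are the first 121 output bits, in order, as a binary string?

1110010011111011010111101000111101110110100001111100000010101010001110100110100000000100010100100001101100011000110111001

tick  register→output (feedback)
  0  1110010011111011010→1 (1)
  1  1100100111110110101→1 (1)
  2  1001001111101101011→1 (1)
  3  0010011111011010111→0 (1)
  4  0100111110110101111→0 (0)
  5  1001111101101011110→1 (1)
  6  0011111011010111101→0 (0)
  7  0111110110101111010→0 (0)
  8  1111101101011110100→1 (0)
  9  1111011010111101000→1 (1)
 10  1110110101111010001→1 (1)
 11  1101101011110100011→1 (1)
 12  1011010111101000111→1 (1)
 13  0110101111010001111→0 (0)
 14  1101011110100011110→1 (1)
 15  1010111101000111101→1 (1)
 16  0101111010001111011→0 (1)
 17  1011110100011110111→1 (0)
 18  0111101000111101110→0 (1)
 19  1111010001111011101→1 (1)
 20  1110100011110111011→1 (0)
 21  1101000111101110110→1 (1)
 22  1010001111011101101→1 (0)
 23  0100011110111011010→0 (0)
 24  1000111101110110100→1 (0)
 25  0001111011101101000→0 (0)
 26  0011110111011010000→0 (1)
 27  0111101110110100001→0 (1)
 28  1111011101101000011→1 (1)
 29  1110111011010000111→1 (1)
 30  1101110110100001111→1 (1)
 31  1011101101000011111→1 (0)
 32  0111011010000111110→0 (0)
 33  1110110100001111100→1 (0)
 34  1101101000011111000→1 (0)
 35  1011010000111110000→1 (0)
 36  0110100001111100000→0 (0)
 37  1101000011111000000→1 (1)
 38  1010000111110000001→1 (0)
 39  0100001111100000010→0 (1)
 40  1000011111000000101→1 (0)
 41  0000111110000001010→0 (1)
 42  0001111100000010101→0 (0)
 43  0011111000000101010→0 (1)
 44  0111110000001010101→0 (0)
 45  1111100000010101010→1 (0)
 46  1111000000101010100→1 (0)
 47  1110000001010101000→1 (1)
 48  1100000010101010001→1 (1)
 49  1000000101010100011→1 (1)
 50  0000001010101000111→0 (0)
 51  0000010101010001110→0 (1)
 52  0000101010100011101→0 (0)
 53  0001010101000111010→0 (0)
 54  0010101010001110100→0 (1)
 55  0101010100011101001→0 (1)
 56  1010101000111010011→1 (0)
 57  0101010001110100110→0 (1)
 58  1010100011101001101→1 (0)
 59  0101000111010011010→0 (0)
 60  1010001110100110100→1 (0)
 61  0100011101001101000→0 (0)
 62  1000111010011010000→1 (0)
 63  0001110100110100000→0 (0)
 64  0011101001101000000→0 (0)
 65  0111010011010000000→0 (0)
 66  1110100110100000000→1 (1)
 67  1101001101000000001→1 (0)
 68  1010011010000000010→1 (0)
 69  0100110100000000100→0 (0)
 70  1001101000000001000→1 (1)
 71  0011010000000010001→0 (0)
 72  0110100000000100010→0 (1)
 73  1101000000001000101→1 (0)
 74  1010000000010001010→1 (0)
 75  0100000000100010100→0 (1)
 76  1000000001000101001→1 (0)
 77  0000000010001010010→0 (0)
 78  0000000100010100100→0 (0)
 79  0000001000101001000→0 (0)
 80  0000010001010010000→0 (1)
 81  0000100010100100001→0 (1)
 82  0001000101001000011→0 (0)
 83  0010001010010000110→0 (1)
 84  0100010100100001101→0 (1)
 85  1000101001000011011→1 (0)
 86  0001010010000110110→0 (0)
 87  0010100100001101100→0 (0)
 88  0101001000011011000→0 (1)
 89  1010010000110110001→1 (1)
 90  0100100001101100011→0 (0)
 91  1001000011011000110→1 (0)
 92  0010000110110001100→0 (0)
 93  0100001101100011000→0 (1)
 94  1000011011000110001→1 (1)
 95  0000110110001100011→0 (0)
 96  0001101100011000110→0 (1)
 97  0011011000110001101→0 (1)
 98  0110110001100011011→0 (1)
 99  1101100011000110111→1 (0)
100  1011000110001101110→1 (0)
101  0110001100011011100→0 (1)
102  1100011000110111001→1 (1)
103  1000110001101110011→1 (0)
104  0001100011011100110→0 (1)
105  0011000110111001101→0 (1)
106  0110001101110011011→0 (1)
107  1100011011100110111→1 (0)
108  1000110111001101110→1 (0)
109  0001101110011011100→0 (1)
110  0011011100110111001→0 (0)
111  0110111001101110010→0 (0)
112  1101110011011100100→1 (1)
113  1011100110111001001→1 (0)
114  0111001101110010010→0 (0)
115  1110011011100100100→1 (1)
116  1100110111001001001→1 (0)
117  1001101110010010010→1 (1)
118  0011011100100100101→0 (1)
119  0110111001001001011→0 (0)
120  1101110010010010110→1 (1)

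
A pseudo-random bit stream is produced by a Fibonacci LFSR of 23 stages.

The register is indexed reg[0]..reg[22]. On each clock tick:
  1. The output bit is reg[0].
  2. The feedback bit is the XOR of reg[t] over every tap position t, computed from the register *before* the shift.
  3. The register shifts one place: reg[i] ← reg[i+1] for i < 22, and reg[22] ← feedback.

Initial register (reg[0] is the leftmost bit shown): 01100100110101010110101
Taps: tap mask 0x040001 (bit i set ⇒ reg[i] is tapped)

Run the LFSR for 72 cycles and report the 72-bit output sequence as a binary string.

011001001101010101101011100101010000001011000001001000110001110101101001

k : reg_k → out_k, fb_k
0: 01100100110101010110101 → 0, fb=1
1: 11001001101010101101011 → 1, fb=1
2: 10010011010101011010111 → 1, fb=0
3: 00100110101010110101110 → 0, fb=0
4: 01001101010101101011100 → 0, fb=1
5: 10011010101011010111001 → 1, fb=0
6: 00110101010110101110010 → 0, fb=1
7: 01101010101101011100101 → 0, fb=0
8: 11010101011010111001010 → 1, fb=1
9: 10101010110101110010101 → 1, fb=0
10: 01010101101011100101010 → 0, fb=0
11: 10101011010111001010100 → 1, fb=0
12: 01010110101110010101000 → 0, fb=0
13: 10101101011100101010000 → 1, fb=0
14: 01011010111001010100000 → 0, fb=0
15: 10110101110010101000000 → 1, fb=1
16: 01101011100101010000001 → 0, fb=0
17: 11010111001010100000010 → 1, fb=1
18: 10101110010101000000101 → 1, fb=1
19: 01011100101010000001011 → 0, fb=0
20: 10111001010100000010110 → 1, fb=0
21: 01110010101000000101100 → 0, fb=0
22: 11100101010000001011000 → 1, fb=0
23: 11001010100000010110000 → 1, fb=0
24: 10010101000000101100000 → 1, fb=1
25: 00101010000001011000001 → 0, fb=0
26: 01010100000010110000010 → 0, fb=0
27: 10101000000101100000100 → 1, fb=1
28: 01010000001011000001001 → 0, fb=0
29: 10100000010110000010010 → 1, fb=0
30: 01000000101100000100100 → 0, fb=0
31: 10000001011000001001000 → 1, fb=1
32: 00000010110000010010001 → 0, fb=1
33: 00000101100000100100011 → 0, fb=0
34: 00001011000001001000110 → 0, fb=0
35: 00010110000010010001100 → 0, fb=0
36: 00101100000100100011000 → 0, fb=1
37: 01011000001001000110001 → 0, fb=1
38: 10110000010010001100011 → 1, fb=1
39: 01100000100100011000111 → 0, fb=0
40: 11000001001000110001110 → 1, fb=1
41: 10000010010001100011101 → 1, fb=0
42: 00000100100011000111010 → 0, fb=1
43: 00001001000110001110101 → 0, fb=1
44: 00010010001100011101011 → 0, fb=0
45: 00100100011000111010110 → 0, fb=1
46: 01001000110001110101101 → 0, fb=0
47: 10010001100011101011010 → 1, fb=0
48: 00100011000111010110100 → 0, fb=1
49: 01000110001110101101001 → 0, fb=0
50: 10001100011101011010010 → 1, fb=0
51: 00011000111010110100100 → 0, fb=0
52: 00110001110101101001000 → 0, fb=0
53: 01100011101011010010000 → 0, fb=1
54: 11000111010110100100001 → 1, fb=1
55: 10001110101101001000011 → 1, fb=1
56: 00011101011010010000111 → 0, fb=0
57: 00111010110100100001110 → 0, fb=0
58: 01110101101001000011100 → 0, fb=1
59: 11101011010010000111001 → 1, fb=0
60: 11010110100100001110010 → 1, fb=0
61: 10101101001000011100100 → 1, fb=1
62: 01011010010000111001001 → 0, fb=0
63: 10110100100001110010010 → 1, fb=0
64: 01101001000011100100100 → 0, fb=0
65: 11010010000111001001000 → 1, fb=1
66: 10100100001110010010001 → 1, fb=0
67: 01001000011100100100010 → 0, fb=0
68: 10010000111001001000100 → 1, fb=1
69: 00100001110010010001001 → 0, fb=0
70: 01000011100100100010010 → 0, fb=1
71: 10000111001001000100101 → 1, fb=1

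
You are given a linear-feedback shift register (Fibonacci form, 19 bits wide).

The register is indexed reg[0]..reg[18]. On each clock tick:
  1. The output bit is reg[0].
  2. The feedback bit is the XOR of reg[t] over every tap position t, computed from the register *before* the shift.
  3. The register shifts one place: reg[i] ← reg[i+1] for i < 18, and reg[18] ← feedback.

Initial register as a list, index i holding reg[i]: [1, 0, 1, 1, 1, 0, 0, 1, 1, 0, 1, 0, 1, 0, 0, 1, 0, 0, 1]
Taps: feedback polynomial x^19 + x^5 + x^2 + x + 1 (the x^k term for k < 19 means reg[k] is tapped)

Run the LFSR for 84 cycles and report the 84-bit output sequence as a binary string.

101110011010100100100011001011110111000110000100010011001000001010001110111110111000

k : reg_k → out_k, fb_k
0: 1011100110101001001 → 1, fb=0
1: 0111001101010010010 → 0, fb=0
2: 1110011010100100100 → 1, fb=0
3: 1100110101001001000 → 1, fb=1
4: 1001101010010010001 → 1, fb=1
5: 0011010100100100011 → 0, fb=0
6: 0110101001001000110 → 0, fb=0
7: 1101010010010001100 → 1, fb=1
8: 1010100100100011001 → 1, fb=0
9: 0101001001000110010 → 0, fb=1
10: 1010010010001100101 → 1, fb=1
11: 0100100100011001011 → 0, fb=1
12: 1001001000110010111 → 1, fb=1
13: 0010010001100101111 → 0, fb=0
14: 0100100011001011110 → 0, fb=1
15: 1001000110010111101 → 1, fb=1
16: 0010001100101111011 → 0, fb=1
17: 0100011001011110111 → 0, fb=0
18: 1000110010111101110 → 1, fb=0
19: 0001100101111011100 → 0, fb=0
20: 0011001011110111000 → 0, fb=1
21: 0110010111101110001 → 0, fb=1
22: 1100101111011100011 → 1, fb=0
23: 1001011110111000110 → 1, fb=0
24: 0010111101110001100 → 0, fb=0
25: 0101111011100011000 → 0, fb=0
26: 1011110111000110000 → 1, fb=1
27: 0111101110001100001 → 0, fb=0
28: 1111011100011000010 → 1, fb=0
29: 1110111000110000100 → 1, fb=0
30: 1101110001100001000 → 1, fb=1
31: 1011100011000010001 → 1, fb=0
32: 0111000110000100010 → 0, fb=0
33: 1110001100001000100 → 1, fb=1
34: 1100011000010001001 → 1, fb=1
35: 1000110000100010011 → 1, fb=0
36: 0001100001000100110 → 0, fb=0
37: 0011000010001001100 → 0, fb=1
38: 0110000100010011001 → 0, fb=0
39: 1100001000100110010 → 1, fb=0
40: 1000010001001100100 → 1, fb=0
41: 0000100010011001000 → 0, fb=0
42: 0001000100110010000 → 0, fb=0
43: 0010001001100100000 → 0, fb=1
44: 0100010011001000001 → 0, fb=0
45: 1000100110010000010 → 1, fb=1
46: 0001001100100000101 → 0, fb=0
47: 0010011001000001010 → 0, fb=0
48: 0100110010000010100 → 0, fb=0
49: 1001100100000101000 → 1, fb=1
50: 0011001000001010001 → 0, fb=1
51: 0110010000010100011 → 0, fb=1
52: 1100100000101000111 → 1, fb=0
53: 1001000001010001110 → 1, fb=1
54: 0010000010100011101 → 0, fb=1
55: 0100000101000111011 → 0, fb=1
56: 1000001010001110111 → 1, fb=1
57: 0000010100011101111 → 0, fb=1
58: 0000101000111011111 → 0, fb=0
59: 0001010001110111110 → 0, fb=1
60: 0010100011101111101 → 0, fb=1
61: 0101000111011111011 → 0, fb=1
62: 1010001110111110111 → 1, fb=0
63: 0100011101111101110 → 0, fb=0
64: 1000111011111011100 → 1, fb=0
65: 0001110111110111000 → 0, fb=1
66: 0011101111101110001 → 0, fb=1
67: 0111011111011100011 → 0, fb=1
68: 1110111110111000111 → 1, fb=0
69: 1101111101110001110 → 1, fb=1
70: 1011111011100011101 → 1, fb=1
71: 0111110111000111011 → 0, fb=1
72: 1111101110001110111 → 1, fb=1
73: 1111011100011101111 → 1, fb=0
74: 1110111000111011110 → 1, fb=0
75: 1101110001110111100 → 1, fb=1
76: 1011100011101111001 → 1, fb=0
77: 0111000111011110010 → 0, fb=0
78: 1110001110111100100 → 1, fb=1
79: 1100011101111001001 → 1, fb=1
80: 1000111011110010011 → 1, fb=0
81: 0001110111100100110 → 0, fb=1
82: 0011101111001001101 → 0, fb=1
83: 0111011110010011011 → 0, fb=1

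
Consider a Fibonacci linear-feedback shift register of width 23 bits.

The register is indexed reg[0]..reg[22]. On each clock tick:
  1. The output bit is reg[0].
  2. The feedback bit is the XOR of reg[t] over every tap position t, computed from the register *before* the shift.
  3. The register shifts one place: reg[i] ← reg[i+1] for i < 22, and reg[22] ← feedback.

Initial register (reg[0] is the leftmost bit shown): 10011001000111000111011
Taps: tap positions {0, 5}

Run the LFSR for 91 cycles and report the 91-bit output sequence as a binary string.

1001100100011100011101110111010100100101001100111010001100000110100011111000011110101110111

step | reg (before) | out | fb
   0 | 10011001000111000111011 | 1 | 1
   1 | 00110010001110001110111 | 0 | 0
   2 | 01100100011100011101110 | 0 | 1
   3 | 11001000111000111011101 | 1 | 1
   4 | 10010001110001110111011 | 1 | 1
   5 | 00100011100011101110111 | 0 | 0
   6 | 01000111000111011101110 | 0 | 1
   7 | 10001110001110111011101 | 1 | 0
   8 | 00011100011101110111010 | 0 | 1
   9 | 00111000111011101110101 | 0 | 0
  10 | 01110001110111011101010 | 0 | 0
  11 | 11100011101110111010100 | 1 | 1
  12 | 11000111011101110101001 | 1 | 0
  13 | 10001110111011101010010 | 1 | 0
  14 | 00011101110111010100100 | 0 | 1
  15 | 00111011101110101001001 | 0 | 0
  16 | 01110111011101010010010 | 0 | 1
  17 | 11101110111010100100101 | 1 | 0
  18 | 11011101110101001001010 | 1 | 0
  19 | 10111011101010010010100 | 1 | 1
  20 | 01110111010100100101001 | 0 | 1
  21 | 11101110101001001010011 | 1 | 0
  22 | 11011101010010010100110 | 1 | 0
  23 | 10111010100100101001100 | 1 | 1
  24 | 01110101001001010011001 | 0 | 1
  25 | 11101010010010100110011 | 1 | 1
  26 | 11010100100101001100111 | 1 | 0
  27 | 10101001001010011001110 | 1 | 1
  28 | 01010010010100110011101 | 0 | 0
  29 | 10100100101001100111010 | 1 | 0
  30 | 01001001010011001110100 | 0 | 0
  31 | 10010010100110011101000 | 1 | 1
  32 | 00100101001100111010001 | 0 | 1
  33 | 01001010011001110100011 | 0 | 0
  34 | 10010100110011101000110 | 1 | 0
  35 | 00101001100111010001100 | 0 | 0
  36 | 01010011001110100011000 | 0 | 0
  37 | 10100110011101000110000 | 1 | 0
  38 | 01001100111010001100000 | 0 | 1
  39 | 10011001110100011000001 | 1 | 1
  40 | 00110011101000110000011 | 0 | 0
  41 | 01100111010001100000110 | 0 | 1
  42 | 11001110100011000001101 | 1 | 0
  43 | 10011101000110000011010 | 1 | 0
  44 | 00111010001100000110100 | 0 | 0
  45 | 01110100011000001101000 | 0 | 1
  46 | 11101000110000011010001 | 1 | 1
  47 | 11010001100000110100011 | 1 | 1
  48 | 10100011000001101000111 | 1 | 1
  49 | 01000110000011010001111 | 0 | 1
  50 | 10001100000110100011111 | 1 | 0
  51 | 00011000001101000111110 | 0 | 0
  52 | 00110000011010001111100 | 0 | 0
  53 | 01100000110100011111000 | 0 | 0
  54 | 11000001101000111110000 | 1 | 1
  55 | 10000011010001111100001 | 1 | 1
  56 | 00000110100011111000011 | 0 | 1
  57 | 00001101000111110000111 | 0 | 1
  58 | 00011010001111100001111 | 0 | 0
  59 | 00110100011111000011110 | 0 | 1
  60 | 01101000111110000111101 | 0 | 0
  61 | 11010001111100001111010 | 1 | 1
  62 | 10100011111000011110101 | 1 | 1
  63 | 01000111110000111101011 | 0 | 1
  64 | 10001111100001111010111 | 1 | 0
  65 | 00011111000011110101110 | 0 | 1
  66 | 00111110000111101011101 | 0 | 1
  67 | 01111100001111010111011 | 0 | 1
  68 | 11111000011110101110111 | 1 | 1
  69 | 11110000111101011101111 | 1 | 1
  70 | 11100001111010111011111 | 1 | 1
  71 | 11000011110101110111111 | 1 | 1
  72 | 10000111101011101111111 | 1 | 0
  73 | 00001111010111011111110 | 0 | 1
  74 | 00011110101110111111101 | 0 | 1
  75 | 00111101011101111111011 | 0 | 1
  76 | 01111010111011111110111 | 0 | 0
  77 | 11110101110111111101110 | 1 | 0
  78 | 11101011101111111011100 | 1 | 1
  79 | 11010111011111110111001 | 1 | 0
  80 | 10101110111111101110010 | 1 | 0
  81 | 01011101111111011100100 | 0 | 1
  82 | 10111011111110111001001 | 1 | 1
  83 | 01110111111101110010011 | 0 | 1
  84 | 11101111111011100100111 | 1 | 0
  85 | 11011111110111001001110 | 1 | 0
  86 | 10111111101110010011100 | 1 | 0
  87 | 01111111011100100111000 | 0 | 1
  88 | 11111110111001001110001 | 1 | 0
  89 | 11111101110010011100010 | 1 | 0
  90 | 11111011100100111000100 | 1 | 1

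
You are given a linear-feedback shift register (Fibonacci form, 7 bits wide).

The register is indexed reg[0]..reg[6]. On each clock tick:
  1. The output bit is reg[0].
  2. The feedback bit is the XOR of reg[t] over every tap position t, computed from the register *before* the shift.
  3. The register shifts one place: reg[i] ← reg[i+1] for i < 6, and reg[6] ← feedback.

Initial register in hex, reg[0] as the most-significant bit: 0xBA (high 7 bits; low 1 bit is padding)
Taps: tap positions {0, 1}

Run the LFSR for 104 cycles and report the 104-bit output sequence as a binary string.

step | reg (before) | out | fb
   0 | 1011101 | 1 | 1
   1 | 0111011 | 0 | 1
   2 | 1110111 | 1 | 0
   3 | 1101110 | 1 | 0
   4 | 1011100 | 1 | 1
   5 | 0111001 | 0 | 1
   6 | 1110011 | 1 | 0
   7 | 1100110 | 1 | 0
   8 | 1001100 | 1 | 1
   9 | 0011001 | 0 | 0
  10 | 0110010 | 0 | 1
  11 | 1100101 | 1 | 0
  12 | 1001010 | 1 | 1
  13 | 0010101 | 0 | 0
  14 | 0101010 | 0 | 1
  15 | 1010101 | 1 | 1
  16 | 0101011 | 0 | 1
  17 | 1010111 | 1 | 1
  18 | 0101111 | 0 | 1
  19 | 1011111 | 1 | 1
  20 | 0111111 | 0 | 1
  21 | 1111111 | 1 | 0
  22 | 1111110 | 1 | 0
  23 | 1111100 | 1 | 0
  24 | 1111000 | 1 | 0
  25 | 1110000 | 1 | 0
  26 | 1100000 | 1 | 0
  27 | 1000000 | 1 | 1
  28 | 0000001 | 0 | 0
  29 | 0000010 | 0 | 0
  30 | 0000100 | 0 | 0
  31 | 0001000 | 0 | 0
  32 | 0010000 | 0 | 0
  33 | 0100000 | 0 | 1
  34 | 1000001 | 1 | 1
  35 | 0000011 | 0 | 0
  36 | 0000110 | 0 | 0
  37 | 0001100 | 0 | 0
  38 | 0011000 | 0 | 0
  39 | 0110000 | 0 | 1
  40 | 1100001 | 1 | 0
  41 | 1000010 | 1 | 1
  42 | 0000101 | 0 | 0
  43 | 0001010 | 0 | 0
  44 | 0010100 | 0 | 0
  45 | 0101000 | 0 | 1
  46 | 1010001 | 1 | 1
  47 | 0100011 | 0 | 1
  48 | 1000111 | 1 | 1
  49 | 0001111 | 0 | 0
  50 | 0011110 | 0 | 0
  51 | 0111100 | 0 | 1
  52 | 1111001 | 1 | 0
  53 | 1110010 | 1 | 0
  54 | 1100100 | 1 | 0
  55 | 1001000 | 1 | 1
  56 | 0010001 | 0 | 0
  57 | 0100010 | 0 | 1
  58 | 1000101 | 1 | 1
  59 | 0001011 | 0 | 0
  60 | 0010110 | 0 | 0
  61 | 0101100 | 0 | 1
  62 | 1011001 | 1 | 1
  63 | 0110011 | 0 | 1
  64 | 1100111 | 1 | 0
  65 | 1001110 | 1 | 1
  66 | 0011101 | 0 | 0
  67 | 0111010 | 0 | 1
  68 | 1110101 | 1 | 0
  69 | 1101010 | 1 | 0
  70 | 1010100 | 1 | 1
  71 | 0101001 | 0 | 1
  72 | 1010011 | 1 | 1
  73 | 0100111 | 0 | 1
  74 | 1001111 | 1 | 1
  75 | 0011111 | 0 | 0
  76 | 0111110 | 0 | 1
  77 | 1111101 | 1 | 0
  78 | 1111010 | 1 | 0
  79 | 1110100 | 1 | 0
  80 | 1101000 | 1 | 0
  81 | 1010000 | 1 | 1
  82 | 0100001 | 0 | 1
  83 | 1000011 | 1 | 1
  84 | 0000111 | 0 | 0
  85 | 0001110 | 0 | 0
  86 | 0011100 | 0 | 0
  87 | 0111000 | 0 | 1
  88 | 1110001 | 1 | 0
  89 | 1100010 | 1 | 0
  90 | 1000100 | 1 | 1
  91 | 0001001 | 0 | 0
  92 | 0010010 | 0 | 0
  93 | 0100100 | 0 | 1
  94 | 1001001 | 1 | 1
  95 | 0010011 | 0 | 0
  96 | 0100110 | 0 | 1
  97 | 1001101 | 1 | 1
  98 | 0011011 | 0 | 0
  99 | 0110110 | 0 | 1
 100 | 1101101 | 1 | 0
 101 | 1011010 | 1 | 1
 102 | 0110101 | 0 | 1
 103 | 1101011 | 1 | 0

10111011100110010101011111110000001000001100001010001111001000101100111010100111110100001110001001001101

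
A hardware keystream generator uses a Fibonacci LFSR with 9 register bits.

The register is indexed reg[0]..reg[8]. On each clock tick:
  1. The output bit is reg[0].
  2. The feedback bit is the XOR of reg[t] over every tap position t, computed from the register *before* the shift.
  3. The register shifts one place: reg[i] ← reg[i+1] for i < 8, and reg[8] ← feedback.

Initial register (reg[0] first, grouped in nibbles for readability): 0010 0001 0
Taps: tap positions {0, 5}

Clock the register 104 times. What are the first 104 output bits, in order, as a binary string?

step | reg (before) | out | fb
   0 | 001000010 | 0 | 0
   1 | 010000100 | 0 | 0
   2 | 100001000 | 1 | 0
   3 | 000010000 | 0 | 0
   4 | 000100000 | 0 | 0
   5 | 001000000 | 0 | 0
   6 | 010000000 | 0 | 0
   7 | 100000000 | 1 | 1
   8 | 000000001 | 0 | 0
   9 | 000000010 | 0 | 0
  10 | 000000100 | 0 | 0
  11 | 000001000 | 0 | 1
  12 | 000010001 | 0 | 0
  13 | 000100010 | 0 | 0
  14 | 001000100 | 0 | 0
  15 | 010001000 | 0 | 1
  16 | 100010001 | 1 | 1
  17 | 000100011 | 0 | 0
  18 | 001000110 | 0 | 0
  19 | 010001100 | 0 | 1
  20 | 100011001 | 1 | 0
  21 | 000110010 | 0 | 0
  22 | 001100100 | 0 | 0
  23 | 011001000 | 0 | 1
  24 | 110010001 | 1 | 1
  25 | 100100011 | 1 | 1
  26 | 001000111 | 0 | 0
  27 | 010001110 | 0 | 1
  28 | 100011101 | 1 | 0
  29 | 000111010 | 0 | 1
  30 | 001110101 | 0 | 0
  31 | 011101010 | 0 | 1
  32 | 111010101 | 1 | 1
  33 | 110101011 | 1 | 0
  34 | 101010110 | 1 | 1
  35 | 010101101 | 0 | 1
  36 | 101011011 | 1 | 0
  37 | 010110110 | 0 | 0
  38 | 101101100 | 1 | 0
  39 | 011011000 | 0 | 1
  40 | 110110001 | 1 | 1
  41 | 101100011 | 1 | 1
  42 | 011000111 | 0 | 0
  43 | 110001110 | 1 | 0
  44 | 100011100 | 1 | 0
  45 | 000111000 | 0 | 1
  46 | 001110001 | 0 | 0
  47 | 011100010 | 0 | 0
  48 | 111000100 | 1 | 1
  49 | 110001001 | 1 | 0
  50 | 100010010 | 1 | 1
  51 | 000100101 | 0 | 0
  52 | 001001010 | 0 | 1
  53 | 010010101 | 0 | 0
  54 | 100101010 | 1 | 0
  55 | 001010100 | 0 | 0
  56 | 010101000 | 0 | 1
  57 | 101010001 | 1 | 1
  58 | 010100011 | 0 | 0
  59 | 101000110 | 1 | 1
  60 | 010001101 | 0 | 1
  61 | 100011011 | 1 | 0
  62 | 000110110 | 0 | 0
  63 | 001101100 | 0 | 1
  64 | 011011001 | 0 | 1
  65 | 110110011 | 1 | 1
  66 | 101100111 | 1 | 1
  67 | 011001111 | 0 | 1
  68 | 110011111 | 1 | 0
  69 | 100111110 | 1 | 0
  70 | 001111100 | 0 | 1
  71 | 011111001 | 0 | 1
  72 | 111110011 | 1 | 1
  73 | 111100111 | 1 | 1
  74 | 111001111 | 1 | 0
  75 | 110011110 | 1 | 0
  76 | 100111100 | 1 | 0
  77 | 001111000 | 0 | 1
  78 | 011110001 | 0 | 0
  79 | 111100010 | 1 | 1
  80 | 111000101 | 1 | 1
  81 | 110001011 | 1 | 0
  82 | 100010110 | 1 | 1
  83 | 000101101 | 0 | 1
  84 | 001011011 | 0 | 1
  85 | 010110111 | 0 | 0
  86 | 101101110 | 1 | 0
  87 | 011011100 | 0 | 1
  88 | 110111001 | 1 | 0
  89 | 101110010 | 1 | 1
  90 | 011100101 | 0 | 0
  91 | 111001010 | 1 | 0
  92 | 110010100 | 1 | 1
  93 | 100101001 | 1 | 0
  94 | 001010010 | 0 | 0
  95 | 010100100 | 0 | 0
  96 | 101001000 | 1 | 0
  97 | 010010000 | 0 | 0
  98 | 100100000 | 1 | 1
  99 | 001000001 | 0 | 0
 100 | 010000010 | 0 | 0
 101 | 100000100 | 1 | 1
 102 | 000001001 | 0 | 1
 103 | 000010011 | 0 | 0

00100001000000001000100011001000111010101101100011100010010101000110110011111001111000101101110010100100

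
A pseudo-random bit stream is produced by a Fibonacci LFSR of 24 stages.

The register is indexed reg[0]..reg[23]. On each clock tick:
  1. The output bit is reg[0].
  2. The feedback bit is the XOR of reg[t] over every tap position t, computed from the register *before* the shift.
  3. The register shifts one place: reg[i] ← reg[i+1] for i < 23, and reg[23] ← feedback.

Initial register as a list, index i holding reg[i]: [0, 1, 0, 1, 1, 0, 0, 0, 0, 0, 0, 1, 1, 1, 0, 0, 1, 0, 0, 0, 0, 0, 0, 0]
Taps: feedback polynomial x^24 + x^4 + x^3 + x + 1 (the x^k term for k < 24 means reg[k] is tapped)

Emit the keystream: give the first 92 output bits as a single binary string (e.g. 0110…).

01011000000111001000000010101001000010011000111000100011110011100000000101000110110000100001

tick  register→output (feedback)
  0  010110000001110010000000→0 (1)
  1  101100000011100100000001→1 (0)
  2  011000000111001000000010→0 (1)
  3  110000001110010000000101→1 (0)
  4  100000011100100000001010→1 (1)
  5  000000111001000000010101→0 (0)
  6  000001110010000000101010→0 (0)
  7  000011100100000001010100→0 (1)
  8  000111001000000010101001→0 (0)
  9  001110010000000101010010→0 (0)
 10  011100100000001010100100→0 (0)
 11  111001000000010101001000→1 (0)
 12  110010000000101010010000→1 (1)
 13  100100000001010100100001→1 (0)
 14  001000000010101001000010→0 (0)
 15  010000000101010010000100→0 (1)
 16  100000001010100100001001→1 (1)
 17  000000010101001000010011→0 (0)
 18  000000101010010000100110→0 (0)
 19  000001010100100001001100→0 (0)
 20  000010101001000010011000→0 (1)
 21  000101010010000100110001→0 (1)
 22  001010100100001001100011→0 (1)
 23  010101001000010011000111→0 (0)
 24  101010010000100110001110→1 (0)
 25  010100100001001100011100→0 (0)
 26  101001000010011000111000→1 (1)
 27  010010000100110001110001→0 (0)
 28  100100001001100011100010→1 (0)
 29  001000010011000111000100→0 (0)
 30  010000100110001110001000→0 (1)
 31  100001001100011100010001→1 (1)
 32  000010011000111000100011→0 (1)
 33  000100110001110001000111→0 (1)
 34  001001100011100010001111→0 (0)
 35  010011000111000100011110→0 (0)
 36  100110001110001000111100→1 (1)
 37  001100011100010001111001→0 (1)
 38  011000111000100011110011→0 (1)
 39  110001110001000111100111→1 (0)
 40  100011100010001111001110→1 (0)
 41  000111000100011110011100→0 (0)
 42  001110001000111100111000→0 (0)
 43  011100010001111001110000→0 (0)
 44  111000100011110011100000→1 (0)
 45  110001000111100111000000→1 (0)
 46  100010001111001110000000→1 (0)
 47  000100011110011100000000→0 (1)
 48  001000111100111000000001→0 (0)
 49  010001111001110000000010→0 (1)
 50  100011110011100000000101→1 (0)
 51  000111100111000000001010→0 (0)
 52  001111001110000000010100→0 (0)
 53  011110011100000000101000→0 (1)
 54  111100111000000001010001→1 (1)
 55  111001110000000010100011→1 (0)
 56  110011100000000101000110→1 (1)
 57  100111000000001010001101→1 (1)
 58  001110000000010100011011→0 (0)
 59  011100000000101000110110→0 (0)
 60  111000000001010001101100→1 (0)
 61  110000000010100011011000→1 (0)
 62  100000000101000110110000→1 (1)
 63  000000001010001101100001→0 (0)
 64  000000010100011011000010→0 (0)
 65  000000101000110110000100→0 (0)
 66  000001010001101100001000→0 (0)
 67  000010100011011000010000→0 (1)
 68  000101000110110000100001→0 (1)
 69  001010001101100001000011→0 (1)
 70  010100011011000010000111→0 (0)
 71  101000110110000100001110→1 (1)
 72  010001101100001000011101→0 (1)
 73  100011011000010000111011→1 (0)
 74  000110110000100001110110→0 (0)
 75  001101100001000011101100→0 (1)
 76  011011000010000111011001→0 (0)
 77  110110000100001110110010→1 (0)
 78  101100001000011101100100→1 (0)
 79  011000010000111011001000→0 (1)
 80  110000100001110110010001→1 (0)
 81  100001000011101100100010→1 (1)
 82  000010000111011001000101→0 (1)
 83  000100001110110010001011→0 (1)
 84  001000011101100100010111→0 (0)
 85  010000111011001000101110→0 (1)
 86  100001110110010001011101→1 (1)
 87  000011101100100010111011→0 (1)
 88  000111011001000101110111→0 (0)
 89  001110110010001011101110→0 (0)
 90  011101100100010111011100→0 (0)
 91  111011001000101110111000→1 (1)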